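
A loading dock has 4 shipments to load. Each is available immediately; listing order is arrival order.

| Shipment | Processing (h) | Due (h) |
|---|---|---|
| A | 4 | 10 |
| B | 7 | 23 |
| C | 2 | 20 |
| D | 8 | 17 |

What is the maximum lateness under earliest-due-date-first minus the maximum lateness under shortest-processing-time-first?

-6

EDD (increasing due date): A D C B.
A: 0→4, due 10, lateness -6
D: 4→12, due 17, lateness -5
C: 12→14, due 20, lateness -6
B: 14→21, due 23, lateness -2
Maximum = -2.
SPT (increasing processing time): C A B D.
C: 0→2, due 20, lateness -18
A: 2→6, due 10, lateness -4
B: 6→13, due 23, lateness -10
D: 13→21, due 17, lateness 4
Maximum = 4.
Difference = -2 − 4 = -6.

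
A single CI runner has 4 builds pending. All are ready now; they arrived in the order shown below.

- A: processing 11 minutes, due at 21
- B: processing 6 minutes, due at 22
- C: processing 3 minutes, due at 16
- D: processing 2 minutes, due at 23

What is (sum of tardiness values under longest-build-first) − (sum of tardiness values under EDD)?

4

LPT (decreasing processing time): A B C D.
A: 0→11, due 21, tardiness 0
B: 11→17, due 22, tardiness 0
C: 17→20, due 16, tardiness 4
D: 20→22, due 23, tardiness 0
Sum = 0+0+4+0 = 4.
EDD (increasing due date): C A B D.
C: 0→3, due 16, tardiness 0
A: 3→14, due 21, tardiness 0
B: 14→20, due 22, tardiness 0
D: 20→22, due 23, tardiness 0
Sum = 0+0+0+0 = 0.
Difference = 4 − 0 = 4.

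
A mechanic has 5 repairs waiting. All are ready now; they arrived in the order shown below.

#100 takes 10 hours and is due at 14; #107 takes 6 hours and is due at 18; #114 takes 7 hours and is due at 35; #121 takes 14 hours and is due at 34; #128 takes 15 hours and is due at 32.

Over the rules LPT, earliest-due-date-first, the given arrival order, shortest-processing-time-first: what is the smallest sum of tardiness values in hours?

23

LPT (decreasing processing time): #128 #121 #100 #114 #107.
#128: 0→15, due 32, tardiness 0
#121: 15→29, due 34, tardiness 0
#100: 29→39, due 14, tardiness 25
#114: 39→46, due 35, tardiness 11
#107: 46→52, due 18, tardiness 34
Sum = 0+0+25+11+34 = 70.
EDD (increasing due date): #100 #107 #128 #121 #114.
#100: 0→10, due 14, tardiness 0
#107: 10→16, due 18, tardiness 0
#128: 16→31, due 32, tardiness 0
#121: 31→45, due 34, tardiness 11
#114: 45→52, due 35, tardiness 17
Sum = 0+0+0+11+17 = 28.
FIFO (arrival order): #100 #107 #114 #121 #128.
#100: 0→10, due 14, tardiness 0
#107: 10→16, due 18, tardiness 0
#114: 16→23, due 35, tardiness 0
#121: 23→37, due 34, tardiness 3
#128: 37→52, due 32, tardiness 20
Sum = 0+0+0+3+20 = 23.
SPT (increasing processing time): #107 #114 #100 #121 #128.
#107: 0→6, due 18, tardiness 0
#114: 6→13, due 35, tardiness 0
#100: 13→23, due 14, tardiness 9
#121: 23→37, due 34, tardiness 3
#128: 37→52, due 32, tardiness 20
Sum = 0+0+9+3+20 = 32.
LPT 70, EDD 28, FIFO 23, SPT 32 → minimum 23.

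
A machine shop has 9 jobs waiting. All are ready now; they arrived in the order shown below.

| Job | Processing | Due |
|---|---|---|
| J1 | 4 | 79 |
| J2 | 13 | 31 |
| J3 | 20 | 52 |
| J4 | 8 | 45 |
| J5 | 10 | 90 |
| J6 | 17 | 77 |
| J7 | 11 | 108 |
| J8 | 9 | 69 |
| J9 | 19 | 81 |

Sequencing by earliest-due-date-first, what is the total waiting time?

EDD (increasing due date): J2 J4 J3 J8 J6 J1 J9 J5 J7.
J2: waits 0, runs 0→13
J4: waits 13, runs 13→21
J3: waits 21, runs 21→41
J8: waits 41, runs 41→50
J6: waits 50, runs 50→67
J1: waits 67, runs 67→71
J9: waits 71, runs 71→90
J5: waits 90, runs 90→100
J7: waits 100, runs 100→111
Sum = 0+13+21+41+50+67+71+90+100 = 453.

453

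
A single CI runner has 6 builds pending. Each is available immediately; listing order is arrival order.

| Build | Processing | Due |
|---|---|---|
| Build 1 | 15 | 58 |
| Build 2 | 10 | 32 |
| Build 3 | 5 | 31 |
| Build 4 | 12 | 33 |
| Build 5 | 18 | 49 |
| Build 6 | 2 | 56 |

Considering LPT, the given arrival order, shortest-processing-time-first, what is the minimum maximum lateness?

11

LPT (decreasing processing time): Build 5 Build 1 Build 4 Build 2 Build 3 Build 6.
Build 5: 0→18, due 49, lateness -31
Build 1: 18→33, due 58, lateness -25
Build 4: 33→45, due 33, lateness 12
Build 2: 45→55, due 32, lateness 23
Build 3: 55→60, due 31, lateness 29
Build 6: 60→62, due 56, lateness 6
Maximum = 29.
FIFO (arrival order): Build 1 Build 2 Build 3 Build 4 Build 5 Build 6.
Build 1: 0→15, due 58, lateness -43
Build 2: 15→25, due 32, lateness -7
Build 3: 25→30, due 31, lateness -1
Build 4: 30→42, due 33, lateness 9
Build 5: 42→60, due 49, lateness 11
Build 6: 60→62, due 56, lateness 6
Maximum = 11.
SPT (increasing processing time): Build 6 Build 3 Build 2 Build 4 Build 1 Build 5.
Build 6: 0→2, due 56, lateness -54
Build 3: 2→7, due 31, lateness -24
Build 2: 7→17, due 32, lateness -15
Build 4: 17→29, due 33, lateness -4
Build 1: 29→44, due 58, lateness -14
Build 5: 44→62, due 49, lateness 13
Maximum = 13.
LPT 29, FIFO 11, SPT 13 → minimum 11.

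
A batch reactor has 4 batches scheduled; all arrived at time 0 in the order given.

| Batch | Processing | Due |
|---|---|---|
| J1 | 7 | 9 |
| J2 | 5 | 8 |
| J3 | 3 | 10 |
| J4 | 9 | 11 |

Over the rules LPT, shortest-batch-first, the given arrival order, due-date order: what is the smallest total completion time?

50

LPT (decreasing processing time): J4 J1 J2 J3.
J4: 0→9
J1: 9→16
J2: 16→21
J3: 21→24
Sum = 9+16+21+24 = 70.
SPT (increasing processing time): J3 J2 J1 J4.
J3: 0→3
J2: 3→8
J1: 8→15
J4: 15→24
Sum = 3+8+15+24 = 50.
FIFO (arrival order): J1 J2 J3 J4.
J1: 0→7
J2: 7→12
J3: 12→15
J4: 15→24
Sum = 7+12+15+24 = 58.
EDD (increasing due date): J2 J1 J3 J4.
J2: 0→5
J1: 5→12
J3: 12→15
J4: 15→24
Sum = 5+12+15+24 = 56.
LPT 70, SPT 50, FIFO 58, EDD 56 → minimum 50.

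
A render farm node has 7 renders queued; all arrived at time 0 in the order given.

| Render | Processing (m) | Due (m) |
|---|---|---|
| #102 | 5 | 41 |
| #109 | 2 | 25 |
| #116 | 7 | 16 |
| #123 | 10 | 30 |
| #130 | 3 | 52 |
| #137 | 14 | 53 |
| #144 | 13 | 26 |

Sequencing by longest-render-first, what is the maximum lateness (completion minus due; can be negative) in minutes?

LPT (decreasing processing time): #137 #144 #123 #116 #102 #130 #109.
#137: 0→14, due 53, lateness -39
#144: 14→27, due 26, lateness 1
#123: 27→37, due 30, lateness 7
#116: 37→44, due 16, lateness 28
#102: 44→49, due 41, lateness 8
#130: 49→52, due 52, lateness 0
#109: 52→54, due 25, lateness 29
Maximum = 29.

29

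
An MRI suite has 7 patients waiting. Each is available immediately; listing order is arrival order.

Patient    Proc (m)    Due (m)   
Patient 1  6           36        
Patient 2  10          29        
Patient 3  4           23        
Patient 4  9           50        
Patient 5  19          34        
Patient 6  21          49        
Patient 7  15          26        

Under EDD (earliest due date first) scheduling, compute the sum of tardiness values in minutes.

EDD (increasing due date): Patient 3 Patient 7 Patient 2 Patient 5 Patient 1 Patient 6 Patient 4.
Patient 3: 0→4, due 23, tardiness 0
Patient 7: 4→19, due 26, tardiness 0
Patient 2: 19→29, due 29, tardiness 0
Patient 5: 29→48, due 34, tardiness 14
Patient 1: 48→54, due 36, tardiness 18
Patient 6: 54→75, due 49, tardiness 26
Patient 4: 75→84, due 50, tardiness 34
Sum = 0+0+0+14+18+26+34 = 92.

92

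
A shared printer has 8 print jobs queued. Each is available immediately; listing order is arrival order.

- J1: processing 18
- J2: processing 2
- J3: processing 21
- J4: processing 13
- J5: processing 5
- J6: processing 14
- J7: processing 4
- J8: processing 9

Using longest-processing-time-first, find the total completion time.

504

LPT (decreasing processing time): J3 J1 J6 J4 J8 J5 J7 J2.
J3: 0→21
J1: 21→39
J6: 39→53
J4: 53→66
J8: 66→75
J5: 75→80
J7: 80→84
J2: 84→86
Sum = 21+39+53+66+75+80+84+86 = 504.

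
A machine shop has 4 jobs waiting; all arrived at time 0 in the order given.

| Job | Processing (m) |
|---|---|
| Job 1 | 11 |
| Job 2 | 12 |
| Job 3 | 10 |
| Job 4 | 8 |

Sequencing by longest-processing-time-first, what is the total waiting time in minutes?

LPT (decreasing processing time): Job 2 Job 1 Job 3 Job 4.
Job 2: waits 0, runs 0→12
Job 1: waits 12, runs 12→23
Job 3: waits 23, runs 23→33
Job 4: waits 33, runs 33→41
Sum = 0+12+23+33 = 68.

68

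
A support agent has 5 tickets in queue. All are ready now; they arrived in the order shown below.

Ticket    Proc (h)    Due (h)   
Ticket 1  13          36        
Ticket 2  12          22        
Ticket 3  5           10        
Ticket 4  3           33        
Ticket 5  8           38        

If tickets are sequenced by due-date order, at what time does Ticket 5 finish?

41

EDD (increasing due date): Ticket 3 Ticket 2 Ticket 4 Ticket 1 Ticket 5.
Ticket 3: 0→5
Ticket 2: 5→17
Ticket 4: 17→20
Ticket 1: 20→33
Ticket 5: 33→41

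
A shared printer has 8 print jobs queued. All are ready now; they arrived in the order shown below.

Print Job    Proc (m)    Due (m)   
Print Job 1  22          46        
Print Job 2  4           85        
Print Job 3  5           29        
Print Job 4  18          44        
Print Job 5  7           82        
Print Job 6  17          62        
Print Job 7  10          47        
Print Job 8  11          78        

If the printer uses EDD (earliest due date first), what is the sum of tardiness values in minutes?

40

EDD (increasing due date): Print Job 3 Print Job 4 Print Job 1 Print Job 7 Print Job 6 Print Job 8 Print Job 5 Print Job 2.
Print Job 3: 0→5, due 29, tardiness 0
Print Job 4: 5→23, due 44, tardiness 0
Print Job 1: 23→45, due 46, tardiness 0
Print Job 7: 45→55, due 47, tardiness 8
Print Job 6: 55→72, due 62, tardiness 10
Print Job 8: 72→83, due 78, tardiness 5
Print Job 5: 83→90, due 82, tardiness 8
Print Job 2: 90→94, due 85, tardiness 9
Sum = 0+0+0+8+10+5+8+9 = 40.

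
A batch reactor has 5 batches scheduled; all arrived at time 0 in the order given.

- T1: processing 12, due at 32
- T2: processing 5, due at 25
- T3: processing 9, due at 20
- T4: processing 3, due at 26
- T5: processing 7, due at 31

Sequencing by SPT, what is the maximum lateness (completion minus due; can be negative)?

4

SPT (increasing processing time): T4 T2 T5 T3 T1.
T4: 0→3, due 26, lateness -23
T2: 3→8, due 25, lateness -17
T5: 8→15, due 31, lateness -16
T3: 15→24, due 20, lateness 4
T1: 24→36, due 32, lateness 4
Maximum = 4.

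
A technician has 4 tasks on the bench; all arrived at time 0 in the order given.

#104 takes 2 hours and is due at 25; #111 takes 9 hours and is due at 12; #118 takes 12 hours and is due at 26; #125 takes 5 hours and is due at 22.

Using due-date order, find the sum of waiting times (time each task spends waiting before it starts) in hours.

EDD (increasing due date): #111 #125 #104 #118.
#111: waits 0, runs 0→9
#125: waits 9, runs 9→14
#104: waits 14, runs 14→16
#118: waits 16, runs 16→28
Sum = 0+9+14+16 = 39.

39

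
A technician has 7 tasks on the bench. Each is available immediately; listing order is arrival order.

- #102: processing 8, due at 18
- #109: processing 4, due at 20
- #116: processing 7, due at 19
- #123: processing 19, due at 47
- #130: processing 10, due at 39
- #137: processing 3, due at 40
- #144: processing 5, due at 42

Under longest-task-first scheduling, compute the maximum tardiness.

LPT (decreasing processing time): #123 #130 #102 #116 #144 #109 #137.
#123: 0→19, due 47, tardiness 0
#130: 19→29, due 39, tardiness 0
#102: 29→37, due 18, tardiness 19
#116: 37→44, due 19, tardiness 25
#144: 44→49, due 42, tardiness 7
#109: 49→53, due 20, tardiness 33
#137: 53→56, due 40, tardiness 16
Maximum = 33.

33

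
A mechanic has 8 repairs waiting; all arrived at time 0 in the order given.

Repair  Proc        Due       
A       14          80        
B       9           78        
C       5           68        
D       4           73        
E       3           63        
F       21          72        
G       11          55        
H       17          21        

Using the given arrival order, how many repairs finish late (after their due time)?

FIFO (arrival order): A B C D E F G H.
A: 0→14, due 80, tardiness 0
B: 14→23, due 78, tardiness 0
C: 23→28, due 68, tardiness 0
D: 28→32, due 73, tardiness 0
E: 32→35, due 63, tardiness 0
F: 35→56, due 72, tardiness 0
G: 56→67, due 55, tardiness 12
H: 67→84, due 21, tardiness 63
Late repairs: 2.

2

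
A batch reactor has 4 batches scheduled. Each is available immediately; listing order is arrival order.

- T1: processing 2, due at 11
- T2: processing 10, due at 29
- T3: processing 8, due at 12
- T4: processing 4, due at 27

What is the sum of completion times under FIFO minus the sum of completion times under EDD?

8

FIFO (arrival order): T1 T2 T3 T4.
T1: 0→2
T2: 2→12
T3: 12→20
T4: 20→24
Sum = 2+12+20+24 = 58.
EDD (increasing due date): T1 T3 T4 T2.
T1: 0→2
T3: 2→10
T4: 10→14
T2: 14→24
Sum = 2+10+14+24 = 50.
Difference = 58 − 50 = 8.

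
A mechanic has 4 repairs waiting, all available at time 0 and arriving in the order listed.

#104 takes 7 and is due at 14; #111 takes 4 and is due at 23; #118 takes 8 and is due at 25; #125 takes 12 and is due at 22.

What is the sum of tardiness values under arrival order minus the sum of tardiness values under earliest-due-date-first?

3

FIFO (arrival order): #104 #111 #118 #125.
#104: 0→7, due 14, tardiness 0
#111: 7→11, due 23, tardiness 0
#118: 11→19, due 25, tardiness 0
#125: 19→31, due 22, tardiness 9
Sum = 0+0+0+9 = 9.
EDD (increasing due date): #104 #125 #111 #118.
#104: 0→7, due 14, tardiness 0
#125: 7→19, due 22, tardiness 0
#111: 19→23, due 23, tardiness 0
#118: 23→31, due 25, tardiness 6
Sum = 0+0+0+6 = 6.
Difference = 9 − 6 = 3.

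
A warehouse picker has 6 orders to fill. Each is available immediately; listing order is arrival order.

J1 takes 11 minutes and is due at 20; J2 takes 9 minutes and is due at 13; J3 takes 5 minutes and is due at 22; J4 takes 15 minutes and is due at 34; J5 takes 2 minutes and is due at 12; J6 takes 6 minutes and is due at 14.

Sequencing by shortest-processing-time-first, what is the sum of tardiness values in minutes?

36

SPT (increasing processing time): J5 J3 J6 J2 J1 J4.
J5: 0→2, due 12, tardiness 0
J3: 2→7, due 22, tardiness 0
J6: 7→13, due 14, tardiness 0
J2: 13→22, due 13, tardiness 9
J1: 22→33, due 20, tardiness 13
J4: 33→48, due 34, tardiness 14
Sum = 0+0+0+9+13+14 = 36.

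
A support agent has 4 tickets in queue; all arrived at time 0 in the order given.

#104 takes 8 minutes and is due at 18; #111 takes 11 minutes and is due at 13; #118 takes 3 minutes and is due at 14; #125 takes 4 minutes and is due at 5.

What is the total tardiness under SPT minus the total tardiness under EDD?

1

SPT (increasing processing time): #118 #125 #104 #111.
#118: 0→3, due 14, tardiness 0
#125: 3→7, due 5, tardiness 2
#104: 7→15, due 18, tardiness 0
#111: 15→26, due 13, tardiness 13
Sum = 0+2+0+13 = 15.
EDD (increasing due date): #125 #111 #118 #104.
#125: 0→4, due 5, tardiness 0
#111: 4→15, due 13, tardiness 2
#118: 15→18, due 14, tardiness 4
#104: 18→26, due 18, tardiness 8
Sum = 0+2+4+8 = 14.
Difference = 15 − 14 = 1.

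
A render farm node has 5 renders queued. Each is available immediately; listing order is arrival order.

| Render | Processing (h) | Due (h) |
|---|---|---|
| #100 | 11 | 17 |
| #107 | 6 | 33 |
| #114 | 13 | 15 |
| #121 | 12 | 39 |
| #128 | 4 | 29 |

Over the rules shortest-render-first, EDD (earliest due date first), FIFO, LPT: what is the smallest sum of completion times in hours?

114

SPT (increasing processing time): #128 #107 #100 #121 #114.
#128: 0→4
#107: 4→10
#100: 10→21
#121: 21→33
#114: 33→46
Sum = 4+10+21+33+46 = 114.
EDD (increasing due date): #114 #100 #128 #107 #121.
#114: 0→13
#100: 13→24
#128: 24→28
#107: 28→34
#121: 34→46
Sum = 13+24+28+34+46 = 145.
FIFO (arrival order): #100 #107 #114 #121 #128.
#100: 0→11
#107: 11→17
#114: 17→30
#121: 30→42
#128: 42→46
Sum = 11+17+30+42+46 = 146.
LPT (decreasing processing time): #114 #121 #100 #107 #128.
#114: 0→13
#121: 13→25
#100: 25→36
#107: 36→42
#128: 42→46
Sum = 13+25+36+42+46 = 162.
SPT 114, EDD 145, FIFO 146, LPT 162 → minimum 114.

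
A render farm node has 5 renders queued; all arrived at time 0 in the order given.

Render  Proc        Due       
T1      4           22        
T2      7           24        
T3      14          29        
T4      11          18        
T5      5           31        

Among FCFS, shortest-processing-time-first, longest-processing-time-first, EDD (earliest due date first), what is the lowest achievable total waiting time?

56

FIFO (arrival order): T1 T2 T3 T4 T5.
T1: waits 0, runs 0→4
T2: waits 4, runs 4→11
T3: waits 11, runs 11→25
T4: waits 25, runs 25→36
T5: waits 36, runs 36→41
Sum = 0+4+11+25+36 = 76.
SPT (increasing processing time): T1 T5 T2 T4 T3.
T1: waits 0, runs 0→4
T5: waits 4, runs 4→9
T2: waits 9, runs 9→16
T4: waits 16, runs 16→27
T3: waits 27, runs 27→41
Sum = 0+4+9+16+27 = 56.
LPT (decreasing processing time): T3 T4 T2 T5 T1.
T3: waits 0, runs 0→14
T4: waits 14, runs 14→25
T2: waits 25, runs 25→32
T5: waits 32, runs 32→37
T1: waits 37, runs 37→41
Sum = 0+14+25+32+37 = 108.
EDD (increasing due date): T4 T1 T2 T3 T5.
T4: waits 0, runs 0→11
T1: waits 11, runs 11→15
T2: waits 15, runs 15→22
T3: waits 22, runs 22→36
T5: waits 36, runs 36→41
Sum = 0+11+15+22+36 = 84.
FIFO 76, SPT 56, LPT 108, EDD 84 → minimum 56.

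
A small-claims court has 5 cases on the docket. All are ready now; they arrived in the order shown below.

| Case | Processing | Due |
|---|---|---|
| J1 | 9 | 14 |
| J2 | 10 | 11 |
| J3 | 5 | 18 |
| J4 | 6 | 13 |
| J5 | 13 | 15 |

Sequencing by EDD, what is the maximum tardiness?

25

EDD (increasing due date): J2 J4 J1 J5 J3.
J2: 0→10, due 11, tardiness 0
J4: 10→16, due 13, tardiness 3
J1: 16→25, due 14, tardiness 11
J5: 25→38, due 15, tardiness 23
J3: 38→43, due 18, tardiness 25
Maximum = 25.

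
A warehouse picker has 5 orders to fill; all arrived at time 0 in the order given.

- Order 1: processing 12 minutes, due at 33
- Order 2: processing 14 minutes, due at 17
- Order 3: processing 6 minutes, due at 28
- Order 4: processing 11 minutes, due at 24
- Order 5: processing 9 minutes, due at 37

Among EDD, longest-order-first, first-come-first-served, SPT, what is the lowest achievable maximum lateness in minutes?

15

EDD (increasing due date): Order 2 Order 4 Order 3 Order 1 Order 5.
Order 2: 0→14, due 17, lateness -3
Order 4: 14→25, due 24, lateness 1
Order 3: 25→31, due 28, lateness 3
Order 1: 31→43, due 33, lateness 10
Order 5: 43→52, due 37, lateness 15
Maximum = 15.
LPT (decreasing processing time): Order 2 Order 1 Order 4 Order 5 Order 3.
Order 2: 0→14, due 17, lateness -3
Order 1: 14→26, due 33, lateness -7
Order 4: 26→37, due 24, lateness 13
Order 5: 37→46, due 37, lateness 9
Order 3: 46→52, due 28, lateness 24
Maximum = 24.
FIFO (arrival order): Order 1 Order 2 Order 3 Order 4 Order 5.
Order 1: 0→12, due 33, lateness -21
Order 2: 12→26, due 17, lateness 9
Order 3: 26→32, due 28, lateness 4
Order 4: 32→43, due 24, lateness 19
Order 5: 43→52, due 37, lateness 15
Maximum = 19.
SPT (increasing processing time): Order 3 Order 5 Order 4 Order 1 Order 2.
Order 3: 0→6, due 28, lateness -22
Order 5: 6→15, due 37, lateness -22
Order 4: 15→26, due 24, lateness 2
Order 1: 26→38, due 33, lateness 5
Order 2: 38→52, due 17, lateness 35
Maximum = 35.
EDD 15, LPT 24, FIFO 19, SPT 35 → minimum 15.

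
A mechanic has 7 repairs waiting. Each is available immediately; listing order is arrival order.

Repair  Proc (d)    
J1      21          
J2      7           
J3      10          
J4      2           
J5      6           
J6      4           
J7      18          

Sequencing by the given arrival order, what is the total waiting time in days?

FIFO (arrival order): J1 J2 J3 J4 J5 J6 J7.
J1: waits 0, runs 0→21
J2: waits 21, runs 21→28
J3: waits 28, runs 28→38
J4: waits 38, runs 38→40
J5: waits 40, runs 40→46
J6: waits 46, runs 46→50
J7: waits 50, runs 50→68
Sum = 0+21+28+38+40+46+50 = 223.

223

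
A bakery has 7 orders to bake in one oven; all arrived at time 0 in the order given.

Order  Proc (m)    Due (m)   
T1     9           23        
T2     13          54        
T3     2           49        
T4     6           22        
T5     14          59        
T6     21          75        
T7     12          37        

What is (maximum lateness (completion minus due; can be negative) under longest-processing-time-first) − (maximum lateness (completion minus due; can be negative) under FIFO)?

LPT (decreasing processing time): T6 T5 T2 T7 T1 T4 T3.
T6: 0→21, due 75, lateness -54
T5: 21→35, due 59, lateness -24
T2: 35→48, due 54, lateness -6
T7: 48→60, due 37, lateness 23
T1: 60→69, due 23, lateness 46
T4: 69→75, due 22, lateness 53
T3: 75→77, due 49, lateness 28
Maximum = 53.
FIFO (arrival order): T1 T2 T3 T4 T5 T6 T7.
T1: 0→9, due 23, lateness -14
T2: 9→22, due 54, lateness -32
T3: 22→24, due 49, lateness -25
T4: 24→30, due 22, lateness 8
T5: 30→44, due 59, lateness -15
T6: 44→65, due 75, lateness -10
T7: 65→77, due 37, lateness 40
Maximum = 40.
Difference = 53 − 40 = 13.

13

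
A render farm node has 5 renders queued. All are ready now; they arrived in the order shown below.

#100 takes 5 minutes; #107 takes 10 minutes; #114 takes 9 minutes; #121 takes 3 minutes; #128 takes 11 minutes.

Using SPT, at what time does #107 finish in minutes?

27

SPT (increasing processing time): #121 #100 #114 #107 #128.
#121: 0→3
#100: 3→8
#114: 8→17
#107: 17→27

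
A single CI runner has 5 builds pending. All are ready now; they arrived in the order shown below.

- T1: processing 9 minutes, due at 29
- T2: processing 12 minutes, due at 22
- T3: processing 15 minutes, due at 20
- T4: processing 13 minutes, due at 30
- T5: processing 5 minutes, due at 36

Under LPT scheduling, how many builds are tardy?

3

LPT (decreasing processing time): T3 T4 T2 T1 T5.
T3: 0→15, due 20, tardiness 0
T4: 15→28, due 30, tardiness 0
T2: 28→40, due 22, tardiness 18
T1: 40→49, due 29, tardiness 20
T5: 49→54, due 36, tardiness 18
Late builds: 3.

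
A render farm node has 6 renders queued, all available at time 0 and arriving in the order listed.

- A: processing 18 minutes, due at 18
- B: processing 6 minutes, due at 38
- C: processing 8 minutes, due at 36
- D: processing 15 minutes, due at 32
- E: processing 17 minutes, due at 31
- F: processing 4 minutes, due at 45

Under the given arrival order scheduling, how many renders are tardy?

3

FIFO (arrival order): A B C D E F.
A: 0→18, due 18, tardiness 0
B: 18→24, due 38, tardiness 0
C: 24→32, due 36, tardiness 0
D: 32→47, due 32, tardiness 15
E: 47→64, due 31, tardiness 33
F: 64→68, due 45, tardiness 23
Late renders: 3.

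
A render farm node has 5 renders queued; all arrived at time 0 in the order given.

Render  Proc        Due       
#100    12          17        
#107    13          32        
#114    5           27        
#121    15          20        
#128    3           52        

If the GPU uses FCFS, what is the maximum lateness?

25

FIFO (arrival order): #100 #107 #114 #121 #128.
#100: 0→12, due 17, lateness -5
#107: 12→25, due 32, lateness -7
#114: 25→30, due 27, lateness 3
#121: 30→45, due 20, lateness 25
#128: 45→48, due 52, lateness -4
Maximum = 25.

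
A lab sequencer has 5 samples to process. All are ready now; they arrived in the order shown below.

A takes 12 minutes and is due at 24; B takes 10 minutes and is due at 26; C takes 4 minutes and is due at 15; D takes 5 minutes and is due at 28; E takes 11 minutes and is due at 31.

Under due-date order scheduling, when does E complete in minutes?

42

EDD (increasing due date): C A B D E.
C: 0→4
A: 4→16
B: 16→26
D: 26→31
E: 31→42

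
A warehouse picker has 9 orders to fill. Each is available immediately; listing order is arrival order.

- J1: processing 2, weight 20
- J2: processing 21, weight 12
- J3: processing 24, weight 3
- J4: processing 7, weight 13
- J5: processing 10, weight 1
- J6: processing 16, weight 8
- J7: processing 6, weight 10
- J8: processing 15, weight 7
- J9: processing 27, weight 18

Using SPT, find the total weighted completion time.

4599

SPT (increasing processing time): J1 J7 J4 J5 J8 J6 J2 J3 J9.
J1: finishes 2, weight 20, w·C = 40
J7: finishes 8, weight 10, w·C = 80
J4: finishes 15, weight 13, w·C = 195
J5: finishes 25, weight 1, w·C = 25
J8: finishes 40, weight 7, w·C = 280
J6: finishes 56, weight 8, w·C = 448
J2: finishes 77, weight 12, w·C = 924
J3: finishes 101, weight 3, w·C = 303
J9: finishes 128, weight 18, w·C = 2304
Sum = 40+80+195+25+280+448+924+303+2304 = 4599.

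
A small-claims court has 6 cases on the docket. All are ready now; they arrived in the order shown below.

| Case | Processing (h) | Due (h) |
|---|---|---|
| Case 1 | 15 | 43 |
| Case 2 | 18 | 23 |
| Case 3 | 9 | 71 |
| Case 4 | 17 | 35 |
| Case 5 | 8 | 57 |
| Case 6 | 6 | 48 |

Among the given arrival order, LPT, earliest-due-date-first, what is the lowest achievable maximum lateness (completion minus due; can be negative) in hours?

FIFO (arrival order): Case 1 Case 2 Case 3 Case 4 Case 5 Case 6.
Case 1: 0→15, due 43, lateness -28
Case 2: 15→33, due 23, lateness 10
Case 3: 33→42, due 71, lateness -29
Case 4: 42→59, due 35, lateness 24
Case 5: 59→67, due 57, lateness 10
Case 6: 67→73, due 48, lateness 25
Maximum = 25.
LPT (decreasing processing time): Case 2 Case 4 Case 1 Case 3 Case 5 Case 6.
Case 2: 0→18, due 23, lateness -5
Case 4: 18→35, due 35, lateness 0
Case 1: 35→50, due 43, lateness 7
Case 3: 50→59, due 71, lateness -12
Case 5: 59→67, due 57, lateness 10
Case 6: 67→73, due 48, lateness 25
Maximum = 25.
EDD (increasing due date): Case 2 Case 4 Case 1 Case 6 Case 5 Case 3.
Case 2: 0→18, due 23, lateness -5
Case 4: 18→35, due 35, lateness 0
Case 1: 35→50, due 43, lateness 7
Case 6: 50→56, due 48, lateness 8
Case 5: 56→64, due 57, lateness 7
Case 3: 64→73, due 71, lateness 2
Maximum = 8.
FIFO 25, LPT 25, EDD 8 → minimum 8.

8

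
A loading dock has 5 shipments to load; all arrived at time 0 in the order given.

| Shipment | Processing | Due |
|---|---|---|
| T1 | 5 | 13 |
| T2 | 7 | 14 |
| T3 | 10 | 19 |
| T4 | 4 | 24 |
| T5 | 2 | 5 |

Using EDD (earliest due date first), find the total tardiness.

9

EDD (increasing due date): T5 T1 T2 T3 T4.
T5: 0→2, due 5, tardiness 0
T1: 2→7, due 13, tardiness 0
T2: 7→14, due 14, tardiness 0
T3: 14→24, due 19, tardiness 5
T4: 24→28, due 24, tardiness 4
Sum = 0+0+0+5+4 = 9.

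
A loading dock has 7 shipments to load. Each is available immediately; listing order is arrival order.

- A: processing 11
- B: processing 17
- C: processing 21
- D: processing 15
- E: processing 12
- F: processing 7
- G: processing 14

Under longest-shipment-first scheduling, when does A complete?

LPT (decreasing processing time): C B D G E A F.
C: 0→21
B: 21→38
D: 38→53
G: 53→67
E: 67→79
A: 79→90

90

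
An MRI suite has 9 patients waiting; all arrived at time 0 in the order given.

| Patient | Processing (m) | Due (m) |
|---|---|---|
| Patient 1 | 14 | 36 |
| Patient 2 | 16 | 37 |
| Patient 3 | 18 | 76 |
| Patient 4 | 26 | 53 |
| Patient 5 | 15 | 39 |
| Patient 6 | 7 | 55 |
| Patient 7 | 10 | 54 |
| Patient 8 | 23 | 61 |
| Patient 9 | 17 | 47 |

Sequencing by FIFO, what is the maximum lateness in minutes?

FIFO (arrival order): Patient 1 Patient 2 Patient 3 Patient 4 Patient 5 Patient 6 Patient 7 Patient 8 Patient 9.
Patient 1: 0→14, due 36, lateness -22
Patient 2: 14→30, due 37, lateness -7
Patient 3: 30→48, due 76, lateness -28
Patient 4: 48→74, due 53, lateness 21
Patient 5: 74→89, due 39, lateness 50
Patient 6: 89→96, due 55, lateness 41
Patient 7: 96→106, due 54, lateness 52
Patient 8: 106→129, due 61, lateness 68
Patient 9: 129→146, due 47, lateness 99
Maximum = 99.

99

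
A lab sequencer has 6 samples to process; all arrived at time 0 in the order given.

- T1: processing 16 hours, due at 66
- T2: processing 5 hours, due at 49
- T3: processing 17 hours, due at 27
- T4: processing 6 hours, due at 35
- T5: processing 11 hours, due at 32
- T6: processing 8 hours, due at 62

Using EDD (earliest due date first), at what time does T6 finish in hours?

EDD (increasing due date): T3 T5 T4 T2 T6 T1.
T3: 0→17
T5: 17→28
T4: 28→34
T2: 34→39
T6: 39→47

47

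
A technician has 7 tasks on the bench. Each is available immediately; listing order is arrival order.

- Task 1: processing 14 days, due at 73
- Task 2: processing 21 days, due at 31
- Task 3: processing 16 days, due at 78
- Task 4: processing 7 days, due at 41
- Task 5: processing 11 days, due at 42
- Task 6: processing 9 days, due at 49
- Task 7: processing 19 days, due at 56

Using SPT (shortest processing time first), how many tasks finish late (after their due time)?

2

SPT (increasing processing time): Task 4 Task 6 Task 5 Task 1 Task 3 Task 7 Task 2.
Task 4: 0→7, due 41, tardiness 0
Task 6: 7→16, due 49, tardiness 0
Task 5: 16→27, due 42, tardiness 0
Task 1: 27→41, due 73, tardiness 0
Task 3: 41→57, due 78, tardiness 0
Task 7: 57→76, due 56, tardiness 20
Task 2: 76→97, due 31, tardiness 66
Late tasks: 2.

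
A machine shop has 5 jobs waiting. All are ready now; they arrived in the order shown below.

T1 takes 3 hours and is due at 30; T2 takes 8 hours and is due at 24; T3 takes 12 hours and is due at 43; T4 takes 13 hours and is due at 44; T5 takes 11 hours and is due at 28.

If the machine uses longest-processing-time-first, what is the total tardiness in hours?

45

LPT (decreasing processing time): T4 T3 T5 T2 T1.
T4: 0→13, due 44, tardiness 0
T3: 13→25, due 43, tardiness 0
T5: 25→36, due 28, tardiness 8
T2: 36→44, due 24, tardiness 20
T1: 44→47, due 30, tardiness 17
Sum = 0+0+8+20+17 = 45.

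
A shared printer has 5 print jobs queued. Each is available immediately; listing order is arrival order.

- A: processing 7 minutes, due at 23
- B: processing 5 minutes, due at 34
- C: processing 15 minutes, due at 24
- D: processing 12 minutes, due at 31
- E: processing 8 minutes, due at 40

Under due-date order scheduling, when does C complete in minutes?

EDD (increasing due date): A C D B E.
A: 0→7
C: 7→22

22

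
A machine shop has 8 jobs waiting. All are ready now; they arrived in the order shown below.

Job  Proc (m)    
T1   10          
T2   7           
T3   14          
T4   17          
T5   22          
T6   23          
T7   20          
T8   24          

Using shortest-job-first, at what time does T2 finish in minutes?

SPT (increasing processing time): T2 T1 T3 T4 T7 T5 T6 T8.
T2: 0→7

7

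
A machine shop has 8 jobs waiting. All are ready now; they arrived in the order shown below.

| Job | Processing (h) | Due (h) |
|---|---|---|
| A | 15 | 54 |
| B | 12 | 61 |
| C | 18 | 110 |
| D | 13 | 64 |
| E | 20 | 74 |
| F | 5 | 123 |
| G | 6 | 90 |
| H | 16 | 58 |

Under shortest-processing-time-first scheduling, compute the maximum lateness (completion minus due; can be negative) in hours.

SPT (increasing processing time): F G B D A H C E.
F: 0→5, due 123, lateness -118
G: 5→11, due 90, lateness -79
B: 11→23, due 61, lateness -38
D: 23→36, due 64, lateness -28
A: 36→51, due 54, lateness -3
H: 51→67, due 58, lateness 9
C: 67→85, due 110, lateness -25
E: 85→105, due 74, lateness 31
Maximum = 31.

31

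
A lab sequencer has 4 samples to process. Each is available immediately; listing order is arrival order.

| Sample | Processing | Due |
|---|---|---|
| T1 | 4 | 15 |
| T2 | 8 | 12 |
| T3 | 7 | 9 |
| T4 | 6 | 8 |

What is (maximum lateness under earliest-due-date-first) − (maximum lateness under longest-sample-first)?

-3

EDD (increasing due date): T4 T3 T2 T1.
T4: 0→6, due 8, lateness -2
T3: 6→13, due 9, lateness 4
T2: 13→21, due 12, lateness 9
T1: 21→25, due 15, lateness 10
Maximum = 10.
LPT (decreasing processing time): T2 T3 T4 T1.
T2: 0→8, due 12, lateness -4
T3: 8→15, due 9, lateness 6
T4: 15→21, due 8, lateness 13
T1: 21→25, due 15, lateness 10
Maximum = 13.
Difference = 10 − 13 = -3.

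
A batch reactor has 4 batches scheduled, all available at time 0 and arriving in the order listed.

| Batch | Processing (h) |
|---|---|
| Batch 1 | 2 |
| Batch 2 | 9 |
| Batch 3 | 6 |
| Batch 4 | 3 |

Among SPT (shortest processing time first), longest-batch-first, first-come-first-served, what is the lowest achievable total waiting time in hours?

18

SPT (increasing processing time): Batch 1 Batch 4 Batch 3 Batch 2.
Batch 1: waits 0, runs 0→2
Batch 4: waits 2, runs 2→5
Batch 3: waits 5, runs 5→11
Batch 2: waits 11, runs 11→20
Sum = 0+2+5+11 = 18.
LPT (decreasing processing time): Batch 2 Batch 3 Batch 4 Batch 1.
Batch 2: waits 0, runs 0→9
Batch 3: waits 9, runs 9→15
Batch 4: waits 15, runs 15→18
Batch 1: waits 18, runs 18→20
Sum = 0+9+15+18 = 42.
FIFO (arrival order): Batch 1 Batch 2 Batch 3 Batch 4.
Batch 1: waits 0, runs 0→2
Batch 2: waits 2, runs 2→11
Batch 3: waits 11, runs 11→17
Batch 4: waits 17, runs 17→20
Sum = 0+2+11+17 = 30.
SPT 18, LPT 42, FIFO 30 → minimum 18.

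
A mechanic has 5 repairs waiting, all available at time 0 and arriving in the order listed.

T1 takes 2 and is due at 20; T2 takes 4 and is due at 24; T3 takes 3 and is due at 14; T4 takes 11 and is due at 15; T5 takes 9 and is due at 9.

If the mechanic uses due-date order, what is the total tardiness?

18

EDD (increasing due date): T5 T3 T4 T1 T2.
T5: 0→9, due 9, tardiness 0
T3: 9→12, due 14, tardiness 0
T4: 12→23, due 15, tardiness 8
T1: 23→25, due 20, tardiness 5
T2: 25→29, due 24, tardiness 5
Sum = 0+0+8+5+5 = 18.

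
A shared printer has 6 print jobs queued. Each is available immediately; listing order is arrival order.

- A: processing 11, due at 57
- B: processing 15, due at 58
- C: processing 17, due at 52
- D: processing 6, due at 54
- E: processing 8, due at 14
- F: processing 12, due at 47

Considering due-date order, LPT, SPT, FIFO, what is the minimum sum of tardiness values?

11

EDD (increasing due date): E F C D A B.
E: 0→8, due 14, tardiness 0
F: 8→20, due 47, tardiness 0
C: 20→37, due 52, tardiness 0
D: 37→43, due 54, tardiness 0
A: 43→54, due 57, tardiness 0
B: 54→69, due 58, tardiness 11
Sum = 0+0+0+0+0+11 = 11.
LPT (decreasing processing time): C B F A E D.
C: 0→17, due 52, tardiness 0
B: 17→32, due 58, tardiness 0
F: 32→44, due 47, tardiness 0
A: 44→55, due 57, tardiness 0
E: 55→63, due 14, tardiness 49
D: 63→69, due 54, tardiness 15
Sum = 0+0+0+0+49+15 = 64.
SPT (increasing processing time): D E A F B C.
D: 0→6, due 54, tardiness 0
E: 6→14, due 14, tardiness 0
A: 14→25, due 57, tardiness 0
F: 25→37, due 47, tardiness 0
B: 37→52, due 58, tardiness 0
C: 52→69, due 52, tardiness 17
Sum = 0+0+0+0+0+17 = 17.
FIFO (arrival order): A B C D E F.
A: 0→11, due 57, tardiness 0
B: 11→26, due 58, tardiness 0
C: 26→43, due 52, tardiness 0
D: 43→49, due 54, tardiness 0
E: 49→57, due 14, tardiness 43
F: 57→69, due 47, tardiness 22
Sum = 0+0+0+0+43+22 = 65.
EDD 11, LPT 64, SPT 17, FIFO 65 → minimum 11.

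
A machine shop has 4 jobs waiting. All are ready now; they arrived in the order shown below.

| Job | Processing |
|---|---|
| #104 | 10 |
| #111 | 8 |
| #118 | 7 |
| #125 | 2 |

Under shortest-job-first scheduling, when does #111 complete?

17

SPT (increasing processing time): #125 #118 #111 #104.
#125: 0→2
#118: 2→9
#111: 9→17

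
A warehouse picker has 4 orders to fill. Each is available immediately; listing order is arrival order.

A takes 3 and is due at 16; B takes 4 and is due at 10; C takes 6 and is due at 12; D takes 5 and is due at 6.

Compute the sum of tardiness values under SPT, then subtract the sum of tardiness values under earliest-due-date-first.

7

SPT (increasing processing time): A B D C.
A: 0→3, due 16, tardiness 0
B: 3→7, due 10, tardiness 0
D: 7→12, due 6, tardiness 6
C: 12→18, due 12, tardiness 6
Sum = 0+0+6+6 = 12.
EDD (increasing due date): D B C A.
D: 0→5, due 6, tardiness 0
B: 5→9, due 10, tardiness 0
C: 9→15, due 12, tardiness 3
A: 15→18, due 16, tardiness 2
Sum = 0+0+3+2 = 5.
Difference = 12 − 5 = 7.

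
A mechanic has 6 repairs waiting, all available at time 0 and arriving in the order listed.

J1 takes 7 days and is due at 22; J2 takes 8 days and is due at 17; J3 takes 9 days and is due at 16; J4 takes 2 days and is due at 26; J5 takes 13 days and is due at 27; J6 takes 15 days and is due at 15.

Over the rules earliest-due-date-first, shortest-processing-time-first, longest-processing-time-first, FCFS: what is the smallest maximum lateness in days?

EDD (increasing due date): J6 J3 J2 J1 J4 J5.
J6: 0→15, due 15, lateness 0
J3: 15→24, due 16, lateness 8
J2: 24→32, due 17, lateness 15
J1: 32→39, due 22, lateness 17
J4: 39→41, due 26, lateness 15
J5: 41→54, due 27, lateness 27
Maximum = 27.
SPT (increasing processing time): J4 J1 J2 J3 J5 J6.
J4: 0→2, due 26, lateness -24
J1: 2→9, due 22, lateness -13
J2: 9→17, due 17, lateness 0
J3: 17→26, due 16, lateness 10
J5: 26→39, due 27, lateness 12
J6: 39→54, due 15, lateness 39
Maximum = 39.
LPT (decreasing processing time): J6 J5 J3 J2 J1 J4.
J6: 0→15, due 15, lateness 0
J5: 15→28, due 27, lateness 1
J3: 28→37, due 16, lateness 21
J2: 37→45, due 17, lateness 28
J1: 45→52, due 22, lateness 30
J4: 52→54, due 26, lateness 28
Maximum = 30.
FIFO (arrival order): J1 J2 J3 J4 J5 J6.
J1: 0→7, due 22, lateness -15
J2: 7→15, due 17, lateness -2
J3: 15→24, due 16, lateness 8
J4: 24→26, due 26, lateness 0
J5: 26→39, due 27, lateness 12
J6: 39→54, due 15, lateness 39
Maximum = 39.
EDD 27, SPT 39, LPT 30, FIFO 39 → minimum 27.

27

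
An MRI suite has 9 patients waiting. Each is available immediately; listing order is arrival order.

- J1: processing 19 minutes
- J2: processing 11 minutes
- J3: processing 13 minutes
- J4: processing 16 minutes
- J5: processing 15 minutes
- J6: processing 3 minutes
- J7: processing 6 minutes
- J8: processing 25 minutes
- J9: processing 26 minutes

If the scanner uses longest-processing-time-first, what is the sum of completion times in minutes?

LPT (decreasing processing time): J9 J8 J1 J4 J5 J3 J2 J7 J6.
J9: 0→26
J8: 26→51
J1: 51→70
J4: 70→86
J5: 86→101
J3: 101→114
J2: 114→125
J7: 125→131
J6: 131→134
Sum = 26+51+70+86+101+114+125+131+134 = 838.

838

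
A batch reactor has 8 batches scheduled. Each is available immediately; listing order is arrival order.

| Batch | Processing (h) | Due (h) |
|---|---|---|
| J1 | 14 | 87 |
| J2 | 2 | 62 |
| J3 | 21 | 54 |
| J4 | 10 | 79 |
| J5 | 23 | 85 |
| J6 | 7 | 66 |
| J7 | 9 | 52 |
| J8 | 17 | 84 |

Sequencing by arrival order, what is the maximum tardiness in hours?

34

FIFO (arrival order): J1 J2 J3 J4 J5 J6 J7 J8.
J1: 0→14, due 87, tardiness 0
J2: 14→16, due 62, tardiness 0
J3: 16→37, due 54, tardiness 0
J4: 37→47, due 79, tardiness 0
J5: 47→70, due 85, tardiness 0
J6: 70→77, due 66, tardiness 11
J7: 77→86, due 52, tardiness 34
J8: 86→103, due 84, tardiness 19
Maximum = 34.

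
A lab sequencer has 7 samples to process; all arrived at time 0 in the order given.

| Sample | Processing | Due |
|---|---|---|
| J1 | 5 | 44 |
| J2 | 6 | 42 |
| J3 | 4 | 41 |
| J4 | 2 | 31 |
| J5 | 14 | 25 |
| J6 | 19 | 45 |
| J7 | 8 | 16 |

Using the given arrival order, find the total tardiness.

FIFO (arrival order): J1 J2 J3 J4 J5 J6 J7.
J1: 0→5, due 44, tardiness 0
J2: 5→11, due 42, tardiness 0
J3: 11→15, due 41, tardiness 0
J4: 15→17, due 31, tardiness 0
J5: 17→31, due 25, tardiness 6
J6: 31→50, due 45, tardiness 5
J7: 50→58, due 16, tardiness 42
Sum = 0+0+0+0+6+5+42 = 53.

53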